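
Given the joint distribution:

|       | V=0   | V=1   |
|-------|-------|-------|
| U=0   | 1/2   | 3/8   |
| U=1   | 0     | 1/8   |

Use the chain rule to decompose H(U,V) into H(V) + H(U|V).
By the chain rule: H(U,V) = H(V) + H(U|V)

Marginal P(V) (column sums):
  P(V=0) = 1/2 + 0 = 1/2
  P(V=1) = 3/8 + 1/8 = 1/2
H(V) = -[(1/2)·log₂(1/2) + (1/2)·log₂(1/2)]
  = 0.5000 + 0.5000
  = 1.0000 bits
H(U|V) = -Σ P(U,V)·log₂ P(U|V), where P(U|V) = P(U,V) / P(V)
  (cells with P(U,V) = 0 contribute 0)
  (U=0,V=0): P(U|V) = (1/2)/(1/2) = 1;  -(1/2)·log₂(1) = 0.0000
  (U=0,V=1): P(U|V) = (3/8)/(1/2) = 3/4;  -(3/8)·log₂(3/4) = 0.1556
  (U=1,V=1): P(U|V) = (1/8)/(1/2) = 1/4;  -(1/8)·log₂(1/4) = 0.2500
H(U|V) = 0.0000 + 0.1556 + 0.2500
  = 0.4056 bits

H(U,V) = H(V) + H(U|V) = 1.0000 + 0.4056 = 1.4056 bits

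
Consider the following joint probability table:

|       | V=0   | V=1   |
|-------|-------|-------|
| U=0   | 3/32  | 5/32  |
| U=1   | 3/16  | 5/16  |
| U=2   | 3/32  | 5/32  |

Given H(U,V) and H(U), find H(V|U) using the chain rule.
From the chain rule: H(U,V) = H(U) + H(V|U)
Therefore: H(V|U) = H(U,V) - H(U)

H(U,V) = -[(3/32)·log₂(3/32) + (5/32)·log₂(5/32) + (3/16)·log₂(3/16) + (5/16)·log₂(5/16) + (3/32)·log₂(3/32) + (5/32)·log₂(5/32)]
  = 0.3202 + 0.4184 + 0.4528 + 0.5244 + 0.3202 + 0.4184
  = 2.4544 bits
Marginal P(U) (row sums):
  P(U=0) = 3/32 + 5/32 = 1/4
  P(U=1) = 3/16 + 5/16 = 1/2
  P(U=2) = 3/32 + 5/32 = 1/4
H(U) = -[(1/4)·log₂(1/4) + (1/2)·log₂(1/2) + (1/4)·log₂(1/4)]
  = 0.5000 + 0.5000 + 0.5000
  = 1.5000 bits

H(V|U) = 2.4544 - 1.5000 = 0.9544 bits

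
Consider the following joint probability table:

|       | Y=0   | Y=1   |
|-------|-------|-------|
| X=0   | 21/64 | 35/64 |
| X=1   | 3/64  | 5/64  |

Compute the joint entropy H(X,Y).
H(X,Y) = -Σ P(X,Y) log₂ P(X,Y), summed over the non-zero cells:
H(X,Y) = -[(21/64)·log₂(21/64) + (35/64)·log₂(35/64) + (3/64)·log₂(3/64) + (5/64)·log₂(5/64)]
  = 0.5275 + 0.4762 + 0.2070 + 0.2873
  = 1.4980 bits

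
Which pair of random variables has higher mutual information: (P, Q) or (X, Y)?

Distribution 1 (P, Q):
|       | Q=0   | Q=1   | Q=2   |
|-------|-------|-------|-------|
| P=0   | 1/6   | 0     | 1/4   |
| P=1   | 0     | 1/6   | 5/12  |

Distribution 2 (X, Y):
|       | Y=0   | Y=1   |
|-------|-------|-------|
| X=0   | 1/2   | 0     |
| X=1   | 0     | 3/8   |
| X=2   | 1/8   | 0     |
Distribution 1 (P, Q):
Marginal P(P) (row sums):
  P(P=0) = 1/6 + 0 + 1/4 = 5/12
  P(P=1) = 0 + 1/6 + 5/12 = 7/12
Marginal P(Q) (column sums):
  P(Q=0) = 1/6 + 0 = 1/6
  P(Q=1) = 0 + 1/6 = 1/6
  P(Q=2) = 1/4 + 5/12 = 2/3

H(P) = -[(5/12)·log₂(5/12) + (7/12)·log₂(7/12)]
  = 0.5263 + 0.4536
  = 0.9799 bits
H(Q) = -[(1/6)·log₂(1/6) + (1/6)·log₂(1/6) + (2/3)·log₂(2/3)]
  = 0.4308 + 0.4308 + 0.3900
  = 1.2516 bits
H(P,Q) = -[(1/6)·log₂(1/6) + (1/4)·log₂(1/4) + (1/6)·log₂(1/6) + (5/12)·log₂(5/12)]
  = 0.4308 + 0.5000 + 0.4308 + 0.5263
  = 1.8879 bits

I(P;Q) = H(P) + H(Q) - H(P,Q)
  = 0.9799 + 1.2516 - 1.8879
  = 0.3436 bits

Distribution 2 (X, Y):
Marginal P(X) (row sums):
  P(X=0) = 1/2 + 0 = 1/2
  P(X=1) = 0 + 3/8 = 3/8
  P(X=2) = 1/8 + 0 = 1/8
Marginal P(Y) (column sums):
  P(Y=0) = 1/2 + 0 + 1/8 = 5/8
  P(Y=1) = 0 + 3/8 + 0 = 3/8

H(X) = -[(1/2)·log₂(1/2) + (3/8)·log₂(3/8) + (1/8)·log₂(1/8)]
  = 0.5000 + 0.5306 + 0.3750
  = 1.4056 bits
H(Y) = -[(5/8)·log₂(5/8) + (3/8)·log₂(3/8)]
  = 0.4238 + 0.5306
  = 0.9544 bits
H(X,Y) = -[(1/2)·log₂(1/2) + (3/8)·log₂(3/8) + (1/8)·log₂(1/8)]
  = 0.5000 + 0.5306 + 0.3750
  = 1.4056 bits

I(X;Y) = H(X) + H(Y) - H(X,Y)
  = 1.4056 + 0.9544 - 1.4056
  = 0.9544 bits

I(X;Y) = 0.9544 bits > I(P;Q) = 0.3436 bits, so (X, Y) has the higher mutual information (stronger dependence).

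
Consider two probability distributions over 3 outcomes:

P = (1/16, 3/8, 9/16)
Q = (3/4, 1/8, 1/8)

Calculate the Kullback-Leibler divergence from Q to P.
D(P||Q) = Σ P(i) log₂(P(i)/Q(i))
  i=0: (1/16) × log₂((1/16)/(3/4)) = (1/16) × log₂(1/12) = -0.2241
  i=1: (3/8) × log₂((3/8)/(1/8)) = (3/8) × log₂(3) = 0.5944
  i=2: (9/16) × log₂((9/16)/(1/8)) = (9/16) × log₂(9/2) = 1.2206
D(P||Q) = -0.2241 + 0.5944 + 1.2206
  = 1.5909 bits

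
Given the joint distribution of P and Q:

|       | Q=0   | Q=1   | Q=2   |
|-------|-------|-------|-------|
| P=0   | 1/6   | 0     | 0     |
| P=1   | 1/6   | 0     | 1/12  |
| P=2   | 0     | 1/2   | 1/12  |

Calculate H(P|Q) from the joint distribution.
Marginal P(Q) (column sums):
  P(Q=0) = 1/6 + 1/6 + 0 = 1/3
  P(Q=1) = 0 + 0 + 1/2 = 1/2
  P(Q=2) = 0 + 1/12 + 1/12 = 1/6

H(P|Q) = -Σ P(P,Q)·log₂ P(P|Q), where P(P|Q) = P(P,Q) / P(Q)
  (cells with P(P,Q) = 0 contribute 0)
  (P=0,Q=0): P(P|Q) = (1/6)/(1/3) = 1/2;  -(1/6)·log₂(1/2) = 0.1667
  (P=1,Q=0): P(P|Q) = (1/6)/(1/3) = 1/2;  -(1/6)·log₂(1/2) = 0.1667
  (P=1,Q=2): P(P|Q) = (1/12)/(1/6) = 1/2;  -(1/12)·log₂(1/2) = 0.0833
  (P=2,Q=1): P(P|Q) = (1/2)/(1/2) = 1;  -(1/2)·log₂(1) = 0.0000
  (P=2,Q=2): P(P|Q) = (1/12)/(1/6) = 1/2;  -(1/12)·log₂(1/2) = 0.0833
H(P|Q) = 0.1667 + 0.1667 + 0.0833 + 0.0000 + 0.0833
  = 0.5000 bits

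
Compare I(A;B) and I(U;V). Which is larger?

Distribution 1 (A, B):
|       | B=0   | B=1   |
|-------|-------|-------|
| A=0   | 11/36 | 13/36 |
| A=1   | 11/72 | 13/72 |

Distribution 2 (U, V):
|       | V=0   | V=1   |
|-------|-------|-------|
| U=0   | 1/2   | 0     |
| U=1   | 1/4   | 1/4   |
Distribution 1 (A, B):
Marginal P(A) (row sums):
  P(A=0) = 11/36 + 13/36 = 2/3
  P(A=1) = 11/72 + 13/72 = 1/3
Marginal P(B) (column sums):
  P(B=0) = 11/36 + 11/72 = 11/24
  P(B=1) = 13/36 + 13/72 = 13/24

H(A) = -[(2/3)·log₂(2/3) + (1/3)·log₂(1/3)]
  = 0.3900 + 0.5283
  = 0.9183 bits
H(B) = -[(11/24)·log₂(11/24) + (13/24)·log₂(13/24)]
  = 0.5159 + 0.4791
  = 0.9950 bits
H(A,B) = -[(11/36)·log₂(11/36) + (13/36)·log₂(13/36) + (11/72)·log₂(11/72) + (13/72)·log₂(13/72)]
  = 0.5227 + 0.5306 + 0.4141 + 0.4459
  = 1.9133 bits

I(A;B) = H(A) + H(B) - H(A,B)
  = 0.9183 + 0.9950 - 1.9133
  = 0.0000 bits

Distribution 2 (U, V):
Marginal P(U) (row sums):
  P(U=0) = 1/2 + 0 = 1/2
  P(U=1) = 1/4 + 1/4 = 1/2
Marginal P(V) (column sums):
  P(V=0) = 1/2 + 1/4 = 3/4
  P(V=1) = 0 + 1/4 = 1/4

H(U) = -[(1/2)·log₂(1/2) + (1/2)·log₂(1/2)]
  = 0.5000 + 0.5000
  = 1.0000 bits
H(V) = -[(3/4)·log₂(3/4) + (1/4)·log₂(1/4)]
  = 0.3113 + 0.5000
  = 0.8113 bits
H(U,V) = -[(1/2)·log₂(1/2) + (1/4)·log₂(1/4) + (1/4)·log₂(1/4)]
  = 0.5000 + 0.5000 + 0.5000
  = 1.5000 bits

I(U;V) = H(U) + H(V) - H(U,V)
  = 1.0000 + 0.8113 - 1.5000
  = 0.3113 bits

I(U;V) = 0.3113 bits > I(A;B) = 0.0000 bits, so (U, V) has the higher mutual information (stronger dependence).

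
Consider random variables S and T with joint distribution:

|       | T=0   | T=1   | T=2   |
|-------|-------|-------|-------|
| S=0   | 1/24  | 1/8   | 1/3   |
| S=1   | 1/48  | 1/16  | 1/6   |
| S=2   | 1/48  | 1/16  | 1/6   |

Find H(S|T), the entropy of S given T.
Marginal P(T) (column sums):
  P(T=0) = 1/24 + 1/48 + 1/48 = 1/12
  P(T=1) = 1/8 + 1/16 + 1/16 = 1/4
  P(T=2) = 1/3 + 1/6 + 1/6 = 2/3

H(S|T) = -Σ P(S,T)·log₂ P(S|T), where P(S|T) = P(S,T) / P(T)
  (S=0,T=0): P(S|T) = (1/24)/(1/12) = 1/2;  -(1/24)·log₂(1/2) = 0.0417
  (S=0,T=1): P(S|T) = (1/8)/(1/4) = 1/2;  -(1/8)·log₂(1/2) = 0.1250
  (S=0,T=2): P(S|T) = (1/3)/(2/3) = 1/2;  -(1/3)·log₂(1/2) = 0.3333
  (S=1,T=0): P(S|T) = (1/48)/(1/12) = 1/4;  -(1/48)·log₂(1/4) = 0.0417
  (S=1,T=1): P(S|T) = (1/16)/(1/4) = 1/4;  -(1/16)·log₂(1/4) = 0.1250
  (S=1,T=2): P(S|T) = (1/6)/(2/3) = 1/4;  -(1/6)·log₂(1/4) = 0.3333
  (S=2,T=0): P(S|T) = (1/48)/(1/12) = 1/4;  -(1/48)·log₂(1/4) = 0.0417
  (S=2,T=1): P(S|T) = (1/16)/(1/4) = 1/4;  -(1/16)·log₂(1/4) = 0.1250
  (S=2,T=2): P(S|T) = (1/6)/(2/3) = 1/4;  -(1/6)·log₂(1/4) = 0.3333
H(S|T) = 0.0417 + 0.1250 + 0.3333 + 0.0417 + 0.1250 + 0.3333 + 0.0417 + 0.1250 + 0.3333
  = 1.5000 bits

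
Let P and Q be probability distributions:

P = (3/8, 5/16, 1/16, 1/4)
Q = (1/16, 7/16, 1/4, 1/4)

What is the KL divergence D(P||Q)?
D(P||Q) = Σ P(i) log₂(P(i)/Q(i))
  i=0: (3/8) × log₂((3/8)/(1/16)) = (3/8) × log₂(6) = 0.9694
  i=1: (5/16) × log₂((5/16)/(7/16)) = (5/16) × log₂(5/7) = -0.1517
  i=2: (1/16) × log₂((1/16)/(1/4)) = (1/16) × log₂(1/4) = -0.1250
  i=3: (1/4) × log₂((1/4)/(1/4)) = (1/4) × log₂(1) = 0.0000
D(P||Q) = 0.9694 - 0.1517 - 0.1250 + 0.0000
  = 0.6927 bits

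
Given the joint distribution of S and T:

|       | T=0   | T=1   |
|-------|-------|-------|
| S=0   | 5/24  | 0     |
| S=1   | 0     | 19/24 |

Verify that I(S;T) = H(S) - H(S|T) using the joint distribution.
Left side, from I(S;T) = H(S) + H(T) - H(S,T):
Marginal P(S) (row sums):
  P(S=0) = 5/24 + 0 = 5/24
  P(S=1) = 0 + 19/24 = 19/24
Marginal P(T) (column sums):
  P(T=0) = 5/24 + 0 = 5/24
  P(T=1) = 0 + 19/24 = 19/24

H(S) = -[(5/24)·log₂(5/24) + (19/24)·log₂(19/24)]
  = 0.4715 + 0.2668
  = 0.7383 bits
H(T) = -[(5/24)·log₂(5/24) + (19/24)·log₂(19/24)]
  = 0.4715 + 0.2668
  = 0.7383 bits
H(S,T) = -[(5/24)·log₂(5/24) + (19/24)·log₂(19/24)]
  = 0.4715 + 0.2668
  = 0.7383 bits

I(S;T) = H(S) + H(T) - H(S,T)
  = 0.7383 + 0.7383 - 0.7383
  = 0.7383 bits

Right side, with H(S|T) computed directly from the conditional probabilities:
H(S|T) = -Σ P(S,T)·log₂ P(S|T), where P(S|T) = P(S,T) / P(T)
  (cells with P(S,T) = 0 contribute 0)
  (S=0,T=0): P(S|T) = (5/24)/(5/24) = 1;  -(5/24)·log₂(1) = 0.0000
  (S=1,T=1): P(S|T) = (19/24)/(19/24) = 1;  -(19/24)·log₂(1) = 0.0000
H(S|T) = 0.0000 + 0.0000
  = 0.0000 bits
H(S) - H(S|T) = 0.7383 - 0.0000 = 0.7383 bits

Both sides equal 0.7383 bits, so I(S;T) = H(S) - H(S|T) ✓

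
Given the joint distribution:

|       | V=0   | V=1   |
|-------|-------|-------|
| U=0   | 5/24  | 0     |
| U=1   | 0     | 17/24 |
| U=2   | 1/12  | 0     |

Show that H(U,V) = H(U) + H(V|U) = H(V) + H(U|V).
Marginal P(U) (row sums):
  P(U=0) = 5/24 + 0 = 5/24
  P(U=1) = 0 + 17/24 = 17/24
  P(U=2) = 1/12 + 0 = 1/12
Marginal P(V) (column sums):
  P(V=0) = 5/24 + 0 + 1/12 = 7/24
  P(V=1) = 0 + 17/24 + 0 = 17/24

Decomposition 1: H(U) + H(V|U)
H(U) = -[(5/24)·log₂(5/24) + (17/24)·log₂(17/24) + (1/12)·log₂(1/12)]
  = 0.4715 + 0.3524 + 0.2987
  = 1.1226 bits
H(V|U) = -Σ P(U,V)·log₂ P(V|U), where P(V|U) = P(U,V) / P(U)
  (cells with P(U,V) = 0 contribute 0)
  (U=0,V=0): P(V|U) = (5/24)/(5/24) = 1;  -(5/24)·log₂(1) = 0.0000
  (U=1,V=1): P(V|U) = (17/24)/(17/24) = 1;  -(17/24)·log₂(1) = 0.0000
  (U=2,V=0): P(V|U) = (1/12)/(1/12) = 1;  -(1/12)·log₂(1) = 0.0000
H(V|U) = 0.0000 + 0.0000 + 0.0000
  = 0.0000 bits
H(U) + H(V|U) = 1.1226 + 0.0000 = 1.1226 bits

Decomposition 2: H(V) + H(U|V)
H(V) = -[(7/24)·log₂(7/24) + (17/24)·log₂(17/24)]
  = 0.5185 + 0.3524
  = 0.8709 bits
H(U|V) = -Σ P(U,V)·log₂ P(U|V), where P(U|V) = P(U,V) / P(V)
  (cells with P(U,V) = 0 contribute 0)
  (U=0,V=0): P(U|V) = (5/24)/(7/24) = 5/7;  -(5/24)·log₂(5/7) = 0.1011
  (U=1,V=1): P(U|V) = (17/24)/(17/24) = 1;  -(17/24)·log₂(1) = 0.0000
  (U=2,V=0): P(U|V) = (1/12)/(7/24) = 2/7;  -(1/12)·log₂(2/7) = 0.1506
H(U|V) = 0.1011 + 0.0000 + 0.1506
  = 0.2517 bits
H(V) + H(U|V) = 0.8709 + 0.2517 = 1.1226 bits

Direct computation of the joint entropy:
H(U,V) = -[(5/24)·log₂(5/24) + (17/24)·log₂(17/24) + (1/12)·log₂(1/12)]
  = 0.4715 + 0.3524 + 0.2987
  = 1.1226 bits

All three agree: H(U,V) = 1.1226 bits ✓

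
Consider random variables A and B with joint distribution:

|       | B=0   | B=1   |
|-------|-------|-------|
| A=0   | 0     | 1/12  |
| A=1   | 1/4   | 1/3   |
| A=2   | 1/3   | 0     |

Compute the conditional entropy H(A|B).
Marginal P(B) (column sums):
  P(B=0) = 0 + 1/4 + 1/3 = 7/12
  P(B=1) = 1/12 + 1/3 + 0 = 5/12

H(A|B) = -Σ P(A,B)·log₂ P(A|B), where P(A|B) = P(A,B) / P(B)
  (cells with P(A,B) = 0 contribute 0)
  (A=0,B=1): P(A|B) = (1/12)/(5/12) = 1/5;  -(1/12)·log₂(1/5) = 0.1935
  (A=1,B=0): P(A|B) = (1/4)/(7/12) = 3/7;  -(1/4)·log₂(3/7) = 0.3056
  (A=1,B=1): P(A|B) = (1/3)/(5/12) = 4/5;  -(1/3)·log₂(4/5) = 0.1073
  (A=2,B=0): P(A|B) = (1/3)/(7/12) = 4/7;  -(1/3)·log₂(4/7) = 0.2691
H(A|B) = 0.1935 + 0.3056 + 0.1073 + 0.2691
  = 0.8755 bits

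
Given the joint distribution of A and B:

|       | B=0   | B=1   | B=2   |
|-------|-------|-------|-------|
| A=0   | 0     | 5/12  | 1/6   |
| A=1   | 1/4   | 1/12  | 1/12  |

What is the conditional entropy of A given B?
Marginal P(B) (column sums):
  P(B=0) = 0 + 1/4 = 1/4
  P(B=1) = 5/12 + 1/12 = 1/2
  P(B=2) = 1/6 + 1/12 = 1/4

H(A|B) = -Σ P(A,B)·log₂ P(A|B), where P(A|B) = P(A,B) / P(B)
  (cells with P(A,B) = 0 contribute 0)
  (A=0,B=1): P(A|B) = (5/12)/(1/2) = 5/6;  -(5/12)·log₂(5/6) = 0.1096
  (A=0,B=2): P(A|B) = (1/6)/(1/4) = 2/3;  -(1/6)·log₂(2/3) = 0.0975
  (A=1,B=0): P(A|B) = (1/4)/(1/4) = 1;  -(1/4)·log₂(1) = 0.0000
  (A=1,B=1): P(A|B) = (1/12)/(1/2) = 1/6;  -(1/12)·log₂(1/6) = 0.2154
  (A=1,B=2): P(A|B) = (1/12)/(1/4) = 1/3;  -(1/12)·log₂(1/3) = 0.1321
H(A|B) = 0.1096 + 0.0975 + 0.0000 + 0.2154 + 0.1321
  = 0.5546 bits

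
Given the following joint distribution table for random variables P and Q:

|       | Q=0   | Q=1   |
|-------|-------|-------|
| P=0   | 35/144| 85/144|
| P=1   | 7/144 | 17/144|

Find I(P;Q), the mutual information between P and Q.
Marginal P(P) (row sums):
  P(P=0) = 35/144 + 85/144 = 5/6
  P(P=1) = 7/144 + 17/144 = 1/6
Marginal P(Q) (column sums):
  P(Q=0) = 35/144 + 7/144 = 7/24
  P(Q=1) = 85/144 + 17/144 = 17/24

H(P) = -[(5/6)·log₂(5/6) + (1/6)·log₂(1/6)]
  = 0.2192 + 0.4308
  = 0.6500 bits
H(Q) = -[(7/24)·log₂(7/24) + (17/24)·log₂(17/24)]
  = 0.5185 + 0.3524
  = 0.8709 bits
H(P,Q) = -[(35/144)·log₂(35/144) + (85/144)·log₂(85/144) + (7/144)·log₂(7/144) + (17/144)·log₂(17/144)]
  = 0.4960 + 0.4489 + 0.2121 + 0.3639
  = 1.5209 bits

I(P;Q) = H(P) + H(Q) - H(P,Q)
  = 0.6500 + 0.8709 - 1.5209
  = 0.0000 bits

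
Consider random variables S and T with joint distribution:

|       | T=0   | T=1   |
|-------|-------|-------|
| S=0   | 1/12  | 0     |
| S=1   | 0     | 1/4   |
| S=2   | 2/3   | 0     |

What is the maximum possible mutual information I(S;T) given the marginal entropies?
The upper bound on mutual information is I(S;T) ≤ min(H(S), H(T)).

Marginal P(S) (row sums):
  P(S=0) = 1/12 + 0 = 1/12
  P(S=1) = 0 + 1/4 = 1/4
  P(S=2) = 2/3 + 0 = 2/3
Marginal P(T) (column sums):
  P(T=0) = 1/12 + 0 + 2/3 = 3/4
  P(T=1) = 0 + 1/4 + 0 = 1/4

H(S) = -[(1/12)·log₂(1/12) + (1/4)·log₂(1/4) + (2/3)·log₂(2/3)]
  = 0.2987 + 0.5000 + 0.3900
  = 1.1887 bits
H(T) = -[(3/4)·log₂(3/4) + (1/4)·log₂(1/4)]
  = 0.3113 + 0.5000
  = 0.8113 bits

Maximum possible I(S;T) = min(1.1887, 0.8113) = 0.8113 bits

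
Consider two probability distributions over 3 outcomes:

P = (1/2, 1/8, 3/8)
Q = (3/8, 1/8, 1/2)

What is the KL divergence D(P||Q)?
D(P||Q) = Σ P(i) log₂(P(i)/Q(i))
  i=0: (1/2) × log₂((1/2)/(3/8)) = (1/2) × log₂(4/3) = 0.2075
  i=1: (1/8) × log₂((1/8)/(1/8)) = (1/8) × log₂(1) = 0.0000
  i=2: (3/8) × log₂((3/8)/(1/2)) = (3/8) × log₂(3/4) = -0.1556
D(P||Q) = 0.2075 + 0.0000 - 0.1556
  = 0.0519 bits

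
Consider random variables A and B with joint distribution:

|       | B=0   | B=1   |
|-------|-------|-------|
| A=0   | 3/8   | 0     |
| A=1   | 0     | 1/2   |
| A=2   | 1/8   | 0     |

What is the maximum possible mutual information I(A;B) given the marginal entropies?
The upper bound on mutual information is I(A;B) ≤ min(H(A), H(B)).

Marginal P(A) (row sums):
  P(A=0) = 3/8 + 0 = 3/8
  P(A=1) = 0 + 1/2 = 1/2
  P(A=2) = 1/8 + 0 = 1/8
Marginal P(B) (column sums):
  P(B=0) = 3/8 + 0 + 1/8 = 1/2
  P(B=1) = 0 + 1/2 + 0 = 1/2

H(A) = -[(3/8)·log₂(3/8) + (1/2)·log₂(1/2) + (1/8)·log₂(1/8)]
  = 0.5306 + 0.5000 + 0.3750
  = 1.4056 bits
H(B) = -[(1/2)·log₂(1/2) + (1/2)·log₂(1/2)]
  = 0.5000 + 0.5000
  = 1.0000 bits

Maximum possible I(A;B) = min(1.4056, 1.0000) = 1.0000 bits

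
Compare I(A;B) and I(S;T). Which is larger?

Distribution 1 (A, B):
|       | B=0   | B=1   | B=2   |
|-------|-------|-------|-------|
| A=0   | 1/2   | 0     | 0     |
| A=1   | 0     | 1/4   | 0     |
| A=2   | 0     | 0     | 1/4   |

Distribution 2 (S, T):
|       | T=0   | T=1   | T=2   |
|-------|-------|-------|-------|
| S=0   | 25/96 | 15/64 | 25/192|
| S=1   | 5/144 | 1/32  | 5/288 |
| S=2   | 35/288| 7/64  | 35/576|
Distribution 1 (A, B):
Marginal P(A) (row sums):
  P(A=0) = 1/2 + 0 + 0 = 1/2
  P(A=1) = 0 + 1/4 + 0 = 1/4
  P(A=2) = 0 + 0 + 1/4 = 1/4
Marginal P(B) (column sums):
  P(B=0) = 1/2 + 0 + 0 = 1/2
  P(B=1) = 0 + 1/4 + 0 = 1/4
  P(B=2) = 0 + 0 + 1/4 = 1/4

H(A) = -[(1/2)·log₂(1/2) + (1/4)·log₂(1/4) + (1/4)·log₂(1/4)]
  = 0.5000 + 0.5000 + 0.5000
  = 1.5000 bits
H(B) = -[(1/2)·log₂(1/2) + (1/4)·log₂(1/4) + (1/4)·log₂(1/4)]
  = 0.5000 + 0.5000 + 0.5000
  = 1.5000 bits
H(A,B) = -[(1/2)·log₂(1/2) + (1/4)·log₂(1/4) + (1/4)·log₂(1/4)]
  = 0.5000 + 0.5000 + 0.5000
  = 1.5000 bits

I(A;B) = H(A) + H(B) - H(A,B)
  = 1.5000 + 1.5000 - 1.5000
  = 1.5000 bits

Distribution 2 (S, T):
Marginal P(S) (row sums):
  P(S=0) = 25/96 + 15/64 + 25/192 = 5/8
  P(S=1) = 5/144 + 1/32 + 5/288 = 1/12
  P(S=2) = 35/288 + 7/64 + 35/576 = 7/24
Marginal P(T) (column sums):
  P(T=0) = 25/96 + 5/144 + 35/288 = 5/12
  P(T=1) = 15/64 + 1/32 + 7/64 = 3/8
  P(T=2) = 25/192 + 5/288 + 35/576 = 5/24

H(S) = -[(5/8)·log₂(5/8) + (1/12)·log₂(1/12) + (7/24)·log₂(7/24)]
  = 0.4238 + 0.2987 + 0.5185
  = 1.2410 bits
H(T) = -[(5/12)·log₂(5/12) + (3/8)·log₂(3/8) + (5/24)·log₂(5/24)]
  = 0.5263 + 0.5306 + 0.4715
  = 1.5284 bits
H(S,T) = -[(25/96)·log₂(25/96) + (15/64)·log₂(15/64) + (25/192)·log₂(25/192) + (5/144)·log₂(5/144) + (1/32)·log₂(1/32) + (5/288)·log₂(5/288) + (35/288)·log₂(35/288) + (7/64)·log₂(7/64) + (35/576)·log₂(35/576)]
  = 0.5055 + 0.4906 + 0.3830 + 0.1683 + 0.1563 + 0.1015 + 0.3695 + 0.3492 + 0.2455
  = 2.7694 bits

I(S;T) = H(S) + H(T) - H(S,T)
  = 1.2410 + 1.5284 - 2.7694
  = 0.0000 bits

I(A;B) = 1.5000 bits > I(S;T) = 0.0000 bits, so (A, B) has the higher mutual information (stronger dependence).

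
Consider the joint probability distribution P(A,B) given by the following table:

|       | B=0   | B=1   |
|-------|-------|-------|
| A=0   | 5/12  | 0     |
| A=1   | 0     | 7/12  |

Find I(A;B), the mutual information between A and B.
Marginal P(A) (row sums):
  P(A=0) = 5/12 + 0 = 5/12
  P(A=1) = 0 + 7/12 = 7/12
Marginal P(B) (column sums):
  P(B=0) = 5/12 + 0 = 5/12
  P(B=1) = 0 + 7/12 = 7/12

H(A) = -[(5/12)·log₂(5/12) + (7/12)·log₂(7/12)]
  = 0.5263 + 0.4536
  = 0.9799 bits
H(B) = -[(5/12)·log₂(5/12) + (7/12)·log₂(7/12)]
  = 0.5263 + 0.4536
  = 0.9799 bits
H(A,B) = -[(5/12)·log₂(5/12) + (7/12)·log₂(7/12)]
  = 0.5263 + 0.4536
  = 0.9799 bits

I(A;B) = H(A) + H(B) - H(A,B)
  = 0.9799 + 0.9799 - 0.9799
  = 0.9799 bits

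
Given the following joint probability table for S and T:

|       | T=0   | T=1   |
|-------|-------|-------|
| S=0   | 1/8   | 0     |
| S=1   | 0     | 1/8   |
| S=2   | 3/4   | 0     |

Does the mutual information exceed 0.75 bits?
Marginal P(S) (row sums):
  P(S=0) = 1/8 + 0 = 1/8
  P(S=1) = 0 + 1/8 = 1/8
  P(S=2) = 3/4 + 0 = 3/4
Marginal P(T) (column sums):
  P(T=0) = 1/8 + 0 + 3/4 = 7/8
  P(T=1) = 0 + 1/8 + 0 = 1/8

H(S) = -[(1/8)·log₂(1/8) + (1/8)·log₂(1/8) + (3/4)·log₂(3/4)]
  = 0.3750 + 0.3750 + 0.3113
  = 1.0613 bits
H(T) = -[(7/8)·log₂(7/8) + (1/8)·log₂(1/8)]
  = 0.1686 + 0.3750
  = 0.5436 bits
H(S,T) = -[(1/8)·log₂(1/8) + (1/8)·log₂(1/8) + (3/4)·log₂(3/4)]
  = 0.3750 + 0.3750 + 0.3113
  = 1.0613 bits

I(S;T) = H(S) + H(T) - H(S,T)
  = 1.0613 + 0.5436 - 1.0613
  = 0.5436 bits

No. I(S;T) = 0.5436 bits, which is ≤ 0.75 bits.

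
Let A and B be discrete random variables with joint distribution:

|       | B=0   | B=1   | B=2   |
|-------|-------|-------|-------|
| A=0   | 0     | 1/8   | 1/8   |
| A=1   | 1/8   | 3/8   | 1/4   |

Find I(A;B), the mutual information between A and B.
Marginal P(A) (row sums):
  P(A=0) = 0 + 1/8 + 1/8 = 1/4
  P(A=1) = 1/8 + 3/8 + 1/4 = 3/4
Marginal P(B) (column sums):
  P(B=0) = 0 + 1/8 = 1/8
  P(B=1) = 1/8 + 3/8 = 1/2
  P(B=2) = 1/8 + 1/4 = 3/8

H(A) = -[(1/4)·log₂(1/4) + (3/4)·log₂(3/4)]
  = 0.5000 + 0.3113
  = 0.8113 bits
H(B) = -[(1/8)·log₂(1/8) + (1/2)·log₂(1/2) + (3/8)·log₂(3/8)]
  = 0.3750 + 0.5000 + 0.5306
  = 1.4056 bits
H(A,B) = -[(1/8)·log₂(1/8) + (1/8)·log₂(1/8) + (1/8)·log₂(1/8) + (3/8)·log₂(3/8) + (1/4)·log₂(1/4)]
  = 0.3750 + 0.3750 + 0.3750 + 0.5306 + 0.5000
  = 2.1556 bits

I(A;B) = H(A) + H(B) - H(A,B)
  = 0.8113 + 1.4056 - 2.1556
  = 0.0613 bits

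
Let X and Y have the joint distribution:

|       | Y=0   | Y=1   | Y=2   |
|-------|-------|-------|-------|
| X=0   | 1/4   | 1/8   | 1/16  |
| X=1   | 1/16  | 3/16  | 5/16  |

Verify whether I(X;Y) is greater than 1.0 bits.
Marginal P(X) (row sums):
  P(X=0) = 1/4 + 1/8 + 1/16 = 7/16
  P(X=1) = 1/16 + 3/16 + 5/16 = 9/16
Marginal P(Y) (column sums):
  P(Y=0) = 1/4 + 1/16 = 5/16
  P(Y=1) = 1/8 + 3/16 = 5/16
  P(Y=2) = 1/16 + 5/16 = 3/8

H(X) = -[(7/16)·log₂(7/16) + (9/16)·log₂(9/16)]
  = 0.5218 + 0.4669
  = 0.9887 bits
H(Y) = -[(5/16)·log₂(5/16) + (5/16)·log₂(5/16) + (3/8)·log₂(3/8)]
  = 0.5244 + 0.5244 + 0.5306
  = 1.5794 bits
H(X,Y) = -[(1/4)·log₂(1/4) + (1/8)·log₂(1/8) + (1/16)·log₂(1/16) + (1/16)·log₂(1/16) + (3/16)·log₂(3/16) + (5/16)·log₂(5/16)]
  = 0.5000 + 0.3750 + 0.2500 + 0.2500 + 0.4528 + 0.5244
  = 2.3522 bits

I(X;Y) = H(X) + H(Y) - H(X,Y)
  = 0.9887 + 1.5794 - 2.3522
  = 0.2159 bits

No. I(X;Y) = 0.2159 bits, which is ≤ 1.0 bits.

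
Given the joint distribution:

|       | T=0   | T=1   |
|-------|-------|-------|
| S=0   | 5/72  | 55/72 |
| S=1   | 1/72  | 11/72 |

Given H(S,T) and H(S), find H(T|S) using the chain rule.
From the chain rule: H(S,T) = H(S) + H(T|S)
Therefore: H(T|S) = H(S,T) - H(S)

H(S,T) = -[(5/72)·log₂(5/72) + (55/72)·log₂(55/72) + (1/72)·log₂(1/72) + (11/72)·log₂(11/72)]
  = 0.2672 + 0.2968 + 0.0857 + 0.4141
  = 1.0638 bits
Marginal P(S) (row sums):
  P(S=0) = 5/72 + 55/72 = 5/6
  P(S=1) = 1/72 + 11/72 = 1/6
H(S) = -[(5/6)·log₂(5/6) + (1/6)·log₂(1/6)]
  = 0.2192 + 0.4308
  = 0.6500 bits

H(T|S) = 1.0638 - 0.6500 = 0.4138 bits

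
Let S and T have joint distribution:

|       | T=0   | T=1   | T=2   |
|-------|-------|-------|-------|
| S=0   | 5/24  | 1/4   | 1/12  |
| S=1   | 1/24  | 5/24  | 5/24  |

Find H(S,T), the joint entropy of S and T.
H(S,T) = -Σ P(S,T) log₂ P(S,T), summed over the non-zero cells:
H(S,T) = -[(5/24)·log₂(5/24) + (1/4)·log₂(1/4) + (1/12)·log₂(1/12) + (1/24)·log₂(1/24) + (5/24)·log₂(5/24) + (5/24)·log₂(5/24)]
  = 0.4715 + 0.5000 + 0.2987 + 0.1910 + 0.4715 + 0.4715
  = 2.4042 bits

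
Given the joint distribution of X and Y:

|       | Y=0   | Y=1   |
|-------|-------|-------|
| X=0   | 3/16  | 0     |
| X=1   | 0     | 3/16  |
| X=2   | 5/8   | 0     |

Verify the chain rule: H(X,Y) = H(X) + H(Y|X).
Left side:
H(X,Y) = -[(3/16)·log₂(3/16) + (3/16)·log₂(3/16) + (5/8)·log₂(5/8)]
  = 0.4528 + 0.4528 + 0.4238
  = 1.3294 bits

Right side:
Marginal P(X) (row sums):
  P(X=0) = 3/16 + 0 = 3/16
  P(X=1) = 0 + 3/16 = 3/16
  P(X=2) = 5/8 + 0 = 5/8
H(X) = -[(3/16)·log₂(3/16) + (3/16)·log₂(3/16) + (5/8)·log₂(5/8)]
  = 0.4528 + 0.4528 + 0.4238
  = 1.3294 bits
H(Y|X) = -Σ P(X,Y)·log₂ P(Y|X), where P(Y|X) = P(X,Y) / P(X)
  (cells with P(X,Y) = 0 contribute 0)
  (X=0,Y=0): P(Y|X) = (3/16)/(3/16) = 1;  -(3/16)·log₂(1) = 0.0000
  (X=1,Y=1): P(Y|X) = (3/16)/(3/16) = 1;  -(3/16)·log₂(1) = 0.0000
  (X=2,Y=0): P(Y|X) = (5/8)/(5/8) = 1;  -(5/8)·log₂(1) = 0.0000
H(Y|X) = 0.0000 + 0.0000 + 0.0000
  = 0.0000 bits
H(X) + H(Y|X) = 1.3294 + 0.0000 = 1.3294 bits

Both sides equal 1.3294 bits, so the chain rule holds ✓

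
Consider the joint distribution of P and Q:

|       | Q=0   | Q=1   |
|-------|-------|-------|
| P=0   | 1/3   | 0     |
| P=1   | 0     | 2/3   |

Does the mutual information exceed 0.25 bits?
Marginal P(P) (row sums):
  P(P=0) = 1/3 + 0 = 1/3
  P(P=1) = 0 + 2/3 = 2/3
Marginal P(Q) (column sums):
  P(Q=0) = 1/3 + 0 = 1/3
  P(Q=1) = 0 + 2/3 = 2/3

H(P) = -[(1/3)·log₂(1/3) + (2/3)·log₂(2/3)]
  = 0.5283 + 0.3900
  = 0.9183 bits
H(Q) = -[(1/3)·log₂(1/3) + (2/3)·log₂(2/3)]
  = 0.5283 + 0.3900
  = 0.9183 bits
H(P,Q) = -[(1/3)·log₂(1/3) + (2/3)·log₂(2/3)]
  = 0.5283 + 0.3900
  = 0.9183 bits

I(P;Q) = H(P) + H(Q) - H(P,Q)
  = 0.9183 + 0.9183 - 0.9183
  = 0.9183 bits

Yes. I(P;Q) = 0.9183 bits, which is > 0.25 bits.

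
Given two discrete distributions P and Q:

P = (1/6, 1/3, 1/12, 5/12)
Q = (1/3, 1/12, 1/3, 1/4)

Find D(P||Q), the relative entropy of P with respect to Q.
D(P||Q) = Σ P(i) log₂(P(i)/Q(i))
  i=0: (1/6) × log₂((1/6)/(1/3)) = (1/6) × log₂(1/2) = -0.1667
  i=1: (1/3) × log₂((1/3)/(1/12)) = (1/3) × log₂(4) = 0.6667
  i=2: (1/12) × log₂((1/12)/(1/3)) = (1/12) × log₂(1/4) = -0.1667
  i=3: (5/12) × log₂((5/12)/(1/4)) = (5/12) × log₂(5/3) = 0.3071
D(P||Q) = -0.1667 + 0.6667 - 0.1667 + 0.3071
  = 0.6404 bits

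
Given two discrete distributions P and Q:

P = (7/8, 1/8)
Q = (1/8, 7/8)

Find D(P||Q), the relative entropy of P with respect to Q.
D(P||Q) = Σ P(i) log₂(P(i)/Q(i))
  i=0: (7/8) × log₂((7/8)/(1/8)) = (7/8) × log₂(7) = 2.4564
  i=1: (1/8) × log₂((1/8)/(7/8)) = (1/8) × log₂(1/7) = -0.3509
D(P||Q) = 2.4564 - 0.3509
  = 2.1055 bits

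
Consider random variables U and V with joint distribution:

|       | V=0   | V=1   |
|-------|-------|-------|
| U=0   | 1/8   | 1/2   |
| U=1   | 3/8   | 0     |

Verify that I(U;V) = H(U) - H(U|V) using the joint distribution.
Left side, from I(U;V) = H(U) + H(V) - H(U,V):
Marginal P(U) (row sums):
  P(U=0) = 1/8 + 1/2 = 5/8
  P(U=1) = 3/8 + 0 = 3/8
Marginal P(V) (column sums):
  P(V=0) = 1/8 + 3/8 = 1/2
  P(V=1) = 1/2 + 0 = 1/2

H(U) = -[(5/8)·log₂(5/8) + (3/8)·log₂(3/8)]
  = 0.4238 + 0.5306
  = 0.9544 bits
H(V) = -[(1/2)·log₂(1/2) + (1/2)·log₂(1/2)]
  = 0.5000 + 0.5000
  = 1.0000 bits
H(U,V) = -[(1/8)·log₂(1/8) + (1/2)·log₂(1/2) + (3/8)·log₂(3/8)]
  = 0.3750 + 0.5000 + 0.5306
  = 1.4056 bits

I(U;V) = H(U) + H(V) - H(U,V)
  = 0.9544 + 1.0000 - 1.4056
  = 0.5488 bits

Right side, with H(U|V) computed directly from the conditional probabilities:
H(U|V) = -Σ P(U,V)·log₂ P(U|V), where P(U|V) = P(U,V) / P(V)
  (cells with P(U,V) = 0 contribute 0)
  (U=0,V=0): P(U|V) = (1/8)/(1/2) = 1/4;  -(1/8)·log₂(1/4) = 0.2500
  (U=0,V=1): P(U|V) = (1/2)/(1/2) = 1;  -(1/2)·log₂(1) = 0.0000
  (U=1,V=0): P(U|V) = (3/8)/(1/2) = 3/4;  -(3/8)·log₂(3/4) = 0.1556
H(U|V) = 0.2500 + 0.0000 + 0.1556
  = 0.4056 bits
H(U) - H(U|V) = 0.9544 - 0.4056 = 0.5488 bits

Both sides equal 0.5488 bits, so I(U;V) = H(U) - H(U|V) ✓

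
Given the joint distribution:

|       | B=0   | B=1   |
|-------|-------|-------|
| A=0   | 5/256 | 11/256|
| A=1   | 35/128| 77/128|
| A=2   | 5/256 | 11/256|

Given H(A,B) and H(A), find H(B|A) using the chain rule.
From the chain rule: H(A,B) = H(A) + H(B|A)
Therefore: H(B|A) = H(A,B) - H(A)

H(A,B) = -[(5/256)·log₂(5/256) + (11/256)·log₂(11/256) + (35/128)·log₂(35/128) + (77/128)·log₂(77/128) + (5/256)·log₂(5/256) + (11/256)·log₂(11/256)]
  = 0.1109 + 0.1951 + 0.5115 + 0.4411 + 0.1109 + 0.1951
  = 1.5646 bits
Marginal P(A) (row sums):
  P(A=0) = 5/256 + 11/256 = 1/16
  P(A=1) = 35/128 + 77/128 = 7/8
  P(A=2) = 5/256 + 11/256 = 1/16
H(A) = -[(1/16)·log₂(1/16) + (7/8)·log₂(7/8) + (1/16)·log₂(1/16)]
  = 0.2500 + 0.1686 + 0.2500
  = 0.6686 bits

H(B|A) = 1.5646 - 0.6686 = 0.8960 bits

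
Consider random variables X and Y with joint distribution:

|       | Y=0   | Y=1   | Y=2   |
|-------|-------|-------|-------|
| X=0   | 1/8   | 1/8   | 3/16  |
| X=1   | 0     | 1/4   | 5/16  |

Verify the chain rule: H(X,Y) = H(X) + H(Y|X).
Left side:
H(X,Y) = -[(1/8)·log₂(1/8) + (1/8)·log₂(1/8) + (3/16)·log₂(3/16) + (1/4)·log₂(1/4) + (5/16)·log₂(5/16)]
  = 0.3750 + 0.3750 + 0.4528 + 0.5000 + 0.5244
  = 2.2272 bits

Right side:
Marginal P(X) (row sums):
  P(X=0) = 1/8 + 1/8 + 3/16 = 7/16
  P(X=1) = 0 + 1/4 + 5/16 = 9/16
H(X) = -[(7/16)·log₂(7/16) + (9/16)·log₂(9/16)]
  = 0.5218 + 0.4669
  = 0.9887 bits
H(Y|X) = -Σ P(X,Y)·log₂ P(Y|X), where P(Y|X) = P(X,Y) / P(X)
  (cells with P(X,Y) = 0 contribute 0)
  (X=0,Y=0): P(Y|X) = (1/8)/(7/16) = 2/7;  -(1/8)·log₂(2/7) = 0.2259
  (X=0,Y=1): P(Y|X) = (1/8)/(7/16) = 2/7;  -(1/8)·log₂(2/7) = 0.2259
  (X=0,Y=2): P(Y|X) = (3/16)/(7/16) = 3/7;  -(3/16)·log₂(3/7) = 0.2292
  (X=1,Y=1): P(Y|X) = (1/4)/(9/16) = 4/9;  -(1/4)·log₂(4/9) = 0.2925
  (X=1,Y=2): P(Y|X) = (5/16)/(9/16) = 5/9;  -(5/16)·log₂(5/9) = 0.2650
H(Y|X) = 0.2259 + 0.2259 + 0.2292 + 0.2925 + 0.2650
  = 1.2385 bits
H(X) + H(Y|X) = 0.9887 + 1.2385 = 2.2272 bits

Both sides equal 2.2272 bits, so the chain rule holds ✓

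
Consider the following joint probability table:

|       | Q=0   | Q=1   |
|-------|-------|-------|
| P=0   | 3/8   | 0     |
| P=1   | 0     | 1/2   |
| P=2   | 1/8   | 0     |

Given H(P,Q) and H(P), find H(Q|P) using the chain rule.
From the chain rule: H(P,Q) = H(P) + H(Q|P)
Therefore: H(Q|P) = H(P,Q) - H(P)

H(P,Q) = -[(3/8)·log₂(3/8) + (1/2)·log₂(1/2) + (1/8)·log₂(1/8)]
  = 0.5306 + 0.5000 + 0.3750
  = 1.4056 bits
Marginal P(P) (row sums):
  P(P=0) = 3/8 + 0 = 3/8
  P(P=1) = 0 + 1/2 = 1/2
  P(P=2) = 1/8 + 0 = 1/8
H(P) = -[(3/8)·log₂(3/8) + (1/2)·log₂(1/2) + (1/8)·log₂(1/8)]
  = 0.5306 + 0.5000 + 0.3750
  = 1.4056 bits

H(Q|P) = 1.4056 - 1.4056 = 0.0000 bits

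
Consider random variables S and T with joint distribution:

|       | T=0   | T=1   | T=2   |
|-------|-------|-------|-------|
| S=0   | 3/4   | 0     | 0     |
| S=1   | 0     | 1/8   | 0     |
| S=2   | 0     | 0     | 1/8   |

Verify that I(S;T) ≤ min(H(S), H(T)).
Marginal P(S) (row sums):
  P(S=0) = 3/4 + 0 + 0 = 3/4
  P(S=1) = 0 + 1/8 + 0 = 1/8
  P(S=2) = 0 + 0 + 1/8 = 1/8
Marginal P(T) (column sums):
  P(T=0) = 3/4 + 0 + 0 = 3/4
  P(T=1) = 0 + 1/8 + 0 = 1/8
  P(T=2) = 0 + 0 + 1/8 = 1/8

H(S) = -[(3/4)·log₂(3/4) + (1/8)·log₂(1/8) + (1/8)·log₂(1/8)]
  = 0.3113 + 0.3750 + 0.3750
  = 1.0613 bits
H(T) = -[(3/4)·log₂(3/4) + (1/8)·log₂(1/8) + (1/8)·log₂(1/8)]
  = 0.3113 + 0.3750 + 0.3750
  = 1.0613 bits
H(S,T) = -[(3/4)·log₂(3/4) + (1/8)·log₂(1/8) + (1/8)·log₂(1/8)]
  = 0.3113 + 0.3750 + 0.3750
  = 1.0613 bits

I(S;T) = H(S) + H(T) - H(S,T)
  = 1.0613 + 1.0613 - 1.0613
  = 1.0613 bits

min(H(S), H(T)) = min(1.0613, 1.0613) = 1.0613 bits
Since 1.0613 ≤ 1.0613, the bound is satisfied ✓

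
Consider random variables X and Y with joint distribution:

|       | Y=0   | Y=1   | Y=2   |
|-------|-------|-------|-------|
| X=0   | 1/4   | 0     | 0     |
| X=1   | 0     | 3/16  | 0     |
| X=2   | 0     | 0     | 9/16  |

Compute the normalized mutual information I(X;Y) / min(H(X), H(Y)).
Marginal P(X) (row sums):
  P(X=0) = 1/4 + 0 + 0 = 1/4
  P(X=1) = 0 + 3/16 + 0 = 3/16
  P(X=2) = 0 + 0 + 9/16 = 9/16
Marginal P(Y) (column sums):
  P(Y=0) = 1/4 + 0 + 0 = 1/4
  P(Y=1) = 0 + 3/16 + 0 = 3/16
  P(Y=2) = 0 + 0 + 9/16 = 9/16

H(X) = -[(1/4)·log₂(1/4) + (3/16)·log₂(3/16) + (9/16)·log₂(9/16)]
  = 0.5000 + 0.4528 + 0.4669
  = 1.4197 bits
H(Y) = -[(1/4)·log₂(1/4) + (3/16)·log₂(3/16) + (9/16)·log₂(9/16)]
  = 0.5000 + 0.4528 + 0.4669
  = 1.4197 bits
H(X,Y) = -[(1/4)·log₂(1/4) + (3/16)·log₂(3/16) + (9/16)·log₂(9/16)]
  = 0.5000 + 0.4528 + 0.4669
  = 1.4197 bits

I(X;Y) = H(X) + H(Y) - H(X,Y)
  = 1.4197 + 1.4197 - 1.4197
  = 1.4197 bits

min(H(X), H(Y)) = min(1.4197, 1.4197) = 1.4197 bits
Normalized MI = 1.4197 / 1.4197 = 1.0000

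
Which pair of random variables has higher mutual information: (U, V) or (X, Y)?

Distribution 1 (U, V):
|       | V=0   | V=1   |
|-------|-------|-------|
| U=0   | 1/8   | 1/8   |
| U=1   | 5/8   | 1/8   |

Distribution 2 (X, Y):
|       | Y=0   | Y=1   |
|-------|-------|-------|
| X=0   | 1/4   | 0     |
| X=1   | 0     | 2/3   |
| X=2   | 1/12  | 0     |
Distribution 1 (U, V):
Marginal P(U) (row sums):
  P(U=0) = 1/8 + 1/8 = 1/4
  P(U=1) = 5/8 + 1/8 = 3/4
Marginal P(V) (column sums):
  P(V=0) = 1/8 + 5/8 = 3/4
  P(V=1) = 1/8 + 1/8 = 1/4

H(U) = -[(1/4)·log₂(1/4) + (3/4)·log₂(3/4)]
  = 0.5000 + 0.3113
  = 0.8113 bits
H(V) = -[(3/4)·log₂(3/4) + (1/4)·log₂(1/4)]
  = 0.3113 + 0.5000
  = 0.8113 bits
H(U,V) = -[(1/8)·log₂(1/8) + (1/8)·log₂(1/8) + (5/8)·log₂(5/8) + (1/8)·log₂(1/8)]
  = 0.3750 + 0.3750 + 0.4238 + 0.3750
  = 1.5488 bits

I(U;V) = H(U) + H(V) - H(U,V)
  = 0.8113 + 0.8113 - 1.5488
  = 0.0738 bits

Distribution 2 (X, Y):
Marginal P(X) (row sums):
  P(X=0) = 1/4 + 0 = 1/4
  P(X=1) = 0 + 2/3 = 2/3
  P(X=2) = 1/12 + 0 = 1/12
Marginal P(Y) (column sums):
  P(Y=0) = 1/4 + 0 + 1/12 = 1/3
  P(Y=1) = 0 + 2/3 + 0 = 2/3

H(X) = -[(1/4)·log₂(1/4) + (2/3)·log₂(2/3) + (1/12)·log₂(1/12)]
  = 0.5000 + 0.3900 + 0.2987
  = 1.1887 bits
H(Y) = -[(1/3)·log₂(1/3) + (2/3)·log₂(2/3)]
  = 0.5283 + 0.3900
  = 0.9183 bits
H(X,Y) = -[(1/4)·log₂(1/4) + (2/3)·log₂(2/3) + (1/12)·log₂(1/12)]
  = 0.5000 + 0.3900 + 0.2987
  = 1.1887 bits

I(X;Y) = H(X) + H(Y) - H(X,Y)
  = 1.1887 + 0.9183 - 1.1887
  = 0.9183 bits

I(X;Y) = 0.9183 bits > I(U;V) = 0.0738 bits, so (X, Y) has the higher mutual information (stronger dependence).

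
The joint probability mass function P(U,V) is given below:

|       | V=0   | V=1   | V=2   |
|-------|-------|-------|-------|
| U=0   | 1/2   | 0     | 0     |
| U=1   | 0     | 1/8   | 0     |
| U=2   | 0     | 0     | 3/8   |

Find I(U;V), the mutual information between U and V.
Marginal P(U) (row sums):
  P(U=0) = 1/2 + 0 + 0 = 1/2
  P(U=1) = 0 + 1/8 + 0 = 1/8
  P(U=2) = 0 + 0 + 3/8 = 3/8
Marginal P(V) (column sums):
  P(V=0) = 1/2 + 0 + 0 = 1/2
  P(V=1) = 0 + 1/8 + 0 = 1/8
  P(V=2) = 0 + 0 + 3/8 = 3/8

H(U) = -[(1/2)·log₂(1/2) + (1/8)·log₂(1/8) + (3/8)·log₂(3/8)]
  = 0.5000 + 0.3750 + 0.5306
  = 1.4056 bits
H(V) = -[(1/2)·log₂(1/2) + (1/8)·log₂(1/8) + (3/8)·log₂(3/8)]
  = 0.5000 + 0.3750 + 0.5306
  = 1.4056 bits
H(U,V) = -[(1/2)·log₂(1/2) + (1/8)·log₂(1/8) + (3/8)·log₂(3/8)]
  = 0.5000 + 0.3750 + 0.5306
  = 1.4056 bits

I(U;V) = H(U) + H(V) - H(U,V)
  = 1.4056 + 1.4056 - 1.4056
  = 1.4056 bits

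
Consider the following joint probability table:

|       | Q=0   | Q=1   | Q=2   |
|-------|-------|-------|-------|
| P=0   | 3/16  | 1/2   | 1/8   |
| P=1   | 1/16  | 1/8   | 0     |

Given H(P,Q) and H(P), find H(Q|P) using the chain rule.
From the chain rule: H(P,Q) = H(P) + H(Q|P)
Therefore: H(Q|P) = H(P,Q) - H(P)

H(P,Q) = -[(3/16)·log₂(3/16) + (1/2)·log₂(1/2) + (1/8)·log₂(1/8) + (1/16)·log₂(1/16) + (1/8)·log₂(1/8)]
  = 0.4528 + 0.5000 + 0.3750 + 0.2500 + 0.3750
  = 1.9528 bits
Marginal P(P) (row sums):
  P(P=0) = 3/16 + 1/2 + 1/8 = 13/16
  P(P=1) = 1/16 + 1/8 + 0 = 3/16
H(P) = -[(13/16)·log₂(13/16) + (3/16)·log₂(3/16)]
  = 0.2434 + 0.4528
  = 0.6962 bits

H(Q|P) = 1.9528 - 0.6962 = 1.2566 bits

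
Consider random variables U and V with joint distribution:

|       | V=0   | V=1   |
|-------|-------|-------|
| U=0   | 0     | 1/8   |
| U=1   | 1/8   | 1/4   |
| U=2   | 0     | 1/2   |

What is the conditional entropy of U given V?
Marginal P(V) (column sums):
  P(V=0) = 0 + 1/8 + 0 = 1/8
  P(V=1) = 1/8 + 1/4 + 1/2 = 7/8

H(U|V) = -Σ P(U,V)·log₂ P(U|V), where P(U|V) = P(U,V) / P(V)
  (cells with P(U,V) = 0 contribute 0)
  (U=0,V=1): P(U|V) = (1/8)/(7/8) = 1/7;  -(1/8)·log₂(1/7) = 0.3509
  (U=1,V=0): P(U|V) = (1/8)/(1/8) = 1;  -(1/8)·log₂(1) = 0.0000
  (U=1,V=1): P(U|V) = (1/4)/(7/8) = 2/7;  -(1/4)·log₂(2/7) = 0.4518
  (U=2,V=1): P(U|V) = (1/2)/(7/8) = 4/7;  -(1/2)·log₂(4/7) = 0.4037
H(U|V) = 0.3509 + 0.0000 + 0.4518 + 0.4037
  = 1.2064 bits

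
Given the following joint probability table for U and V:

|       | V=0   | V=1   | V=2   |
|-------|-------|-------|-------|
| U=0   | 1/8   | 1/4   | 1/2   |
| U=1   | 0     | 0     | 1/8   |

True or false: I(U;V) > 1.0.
Marginal P(U) (row sums):
  P(U=0) = 1/8 + 1/4 + 1/2 = 7/8
  P(U=1) = 0 + 0 + 1/8 = 1/8
Marginal P(V) (column sums):
  P(V=0) = 1/8 + 0 = 1/8
  P(V=1) = 1/4 + 0 = 1/4
  P(V=2) = 1/2 + 1/8 = 5/8

H(U) = -[(7/8)·log₂(7/8) + (1/8)·log₂(1/8)]
  = 0.1686 + 0.3750
  = 0.5436 bits
H(V) = -[(1/8)·log₂(1/8) + (1/4)·log₂(1/4) + (5/8)·log₂(5/8)]
  = 0.3750 + 0.5000 + 0.4238
  = 1.2988 bits
H(U,V) = -[(1/8)·log₂(1/8) + (1/4)·log₂(1/4) + (1/2)·log₂(1/2) + (1/8)·log₂(1/8)]
  = 0.3750 + 0.5000 + 0.5000 + 0.3750
  = 1.7500 bits

I(U;V) = H(U) + H(V) - H(U,V)
  = 0.5436 + 1.2988 - 1.7500
  = 0.0924 bits

False. I(U;V) = 0.0924 bits, which is ≤ 1.0 bits.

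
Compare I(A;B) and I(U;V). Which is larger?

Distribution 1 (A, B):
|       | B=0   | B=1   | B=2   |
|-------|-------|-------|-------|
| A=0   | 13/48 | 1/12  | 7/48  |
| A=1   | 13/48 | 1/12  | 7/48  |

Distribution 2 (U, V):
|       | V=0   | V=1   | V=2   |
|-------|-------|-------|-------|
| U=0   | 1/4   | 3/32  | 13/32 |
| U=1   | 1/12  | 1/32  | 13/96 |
Distribution 1 (A, B):
Marginal P(A) (row sums):
  P(A=0) = 13/48 + 1/12 + 7/48 = 1/2
  P(A=1) = 13/48 + 1/12 + 7/48 = 1/2
Marginal P(B) (column sums):
  P(B=0) = 13/48 + 13/48 = 13/24
  P(B=1) = 1/12 + 1/12 = 1/6
  P(B=2) = 7/48 + 7/48 = 7/24

H(A) = -[(1/2)·log₂(1/2) + (1/2)·log₂(1/2)]
  = 0.5000 + 0.5000
  = 1.0000 bits
H(B) = -[(13/24)·log₂(13/24) + (1/6)·log₂(1/6) + (7/24)·log₂(7/24)]
  = 0.4791 + 0.4308 + 0.5185
  = 1.4284 bits
H(A,B) = -[(13/48)·log₂(13/48) + (1/12)·log₂(1/12) + (7/48)·log₂(7/48) + (13/48)·log₂(13/48) + (1/12)·log₂(1/12) + (7/48)·log₂(7/48)]
  = 0.5104 + 0.2987 + 0.4051 + 0.5104 + 0.2987 + 0.4051
  = 2.4284 bits

I(A;B) = H(A) + H(B) - H(A,B)
  = 1.0000 + 1.4284 - 2.4284
  = 0.0000 bits

Distribution 2 (U, V):
Marginal P(U) (row sums):
  P(U=0) = 1/4 + 3/32 + 13/32 = 3/4
  P(U=1) = 1/12 + 1/32 + 13/96 = 1/4
Marginal P(V) (column sums):
  P(V=0) = 1/4 + 1/12 = 1/3
  P(V=1) = 3/32 + 1/32 = 1/8
  P(V=2) = 13/32 + 13/96 = 13/24

H(U) = -[(3/4)·log₂(3/4) + (1/4)·log₂(1/4)]
  = 0.3113 + 0.5000
  = 0.8113 bits
H(V) = -[(1/3)·log₂(1/3) + (1/8)·log₂(1/8) + (13/24)·log₂(13/24)]
  = 0.5283 + 0.3750 + 0.4791
  = 1.3824 bits
H(U,V) = -[(1/4)·log₂(1/4) + (3/32)·log₂(3/32) + (13/32)·log₂(13/32) + (1/12)·log₂(1/12) + (1/32)·log₂(1/32) + (13/96)·log₂(13/96)]
  = 0.5000 + 0.3202 + 0.5279 + 0.2987 + 0.1563 + 0.3906
  = 2.1937 bits

I(U;V) = H(U) + H(V) - H(U,V)
  = 0.8113 + 1.3824 - 2.1937
  = 0.0000 bits

Both joint tables factor as the product of their marginals, so I(A;B) = I(U;V) = 0 bits: neither is larger (both pairs are independent).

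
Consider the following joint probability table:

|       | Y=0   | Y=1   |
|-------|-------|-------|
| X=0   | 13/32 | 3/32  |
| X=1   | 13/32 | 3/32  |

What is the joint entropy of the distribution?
H(X,Y) = -Σ P(X,Y) log₂ P(X,Y), summed over the non-zero cells:
H(X,Y) = -[(13/32)·log₂(13/32) + (3/32)·log₂(3/32) + (13/32)·log₂(13/32) + (3/32)·log₂(3/32)]
  = 0.5279 + 0.3202 + 0.5279 + 0.3202
  = 1.6962 bits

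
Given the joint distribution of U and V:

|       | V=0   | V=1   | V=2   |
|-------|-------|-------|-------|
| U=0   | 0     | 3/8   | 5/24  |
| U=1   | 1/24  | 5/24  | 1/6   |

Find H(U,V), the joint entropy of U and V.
H(U,V) = -Σ P(U,V) log₂ P(U,V), summed over the non-zero cells:
H(U,V) = -[(3/8)·log₂(3/8) + (5/24)·log₂(5/24) + (1/24)·log₂(1/24) + (5/24)·log₂(5/24) + (1/6)·log₂(1/6)]
  = 0.5306 + 0.4715 + 0.1910 + 0.4715 + 0.4308
  = 2.0954 bits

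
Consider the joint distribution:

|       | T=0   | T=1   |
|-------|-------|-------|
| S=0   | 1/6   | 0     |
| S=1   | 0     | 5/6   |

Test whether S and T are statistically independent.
Marginal P(S) (row sums):
  P(S=0) = 1/6 + 0 = 1/6
  P(S=1) = 0 + 5/6 = 5/6
Marginal P(T) (column sums):
  P(T=0) = 1/6 + 0 = 1/6
  P(T=1) = 0 + 5/6 = 5/6

S and T are independent iff P(S=i,T=j) = P(S=i)·P(T=j) for every cell.
  P(S=0)·P(T=0) = 1/6 × 1/6 = 1/36, but P(S=0,T=0) = 1/6 ✗

No, S and T are not independent. Quantitatively, I(S;T) > 0:

H(S) = -[(1/6)·log₂(1/6) + (5/6)·log₂(5/6)]
  = 0.4308 + 0.2192
  = 0.6500 bits
H(T) = -[(1/6)·log₂(1/6) + (5/6)·log₂(5/6)]
  = 0.4308 + 0.2192
  = 0.6500 bits
H(S,T) = -[(1/6)·log₂(1/6) + (5/6)·log₂(5/6)]
  = 0.4308 + 0.2192
  = 0.6500 bits
I(S;T) = H(S) + H(T) - H(S,T) = 0.6500 + 0.6500 - 0.6500 = 0.6500 bits > 0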